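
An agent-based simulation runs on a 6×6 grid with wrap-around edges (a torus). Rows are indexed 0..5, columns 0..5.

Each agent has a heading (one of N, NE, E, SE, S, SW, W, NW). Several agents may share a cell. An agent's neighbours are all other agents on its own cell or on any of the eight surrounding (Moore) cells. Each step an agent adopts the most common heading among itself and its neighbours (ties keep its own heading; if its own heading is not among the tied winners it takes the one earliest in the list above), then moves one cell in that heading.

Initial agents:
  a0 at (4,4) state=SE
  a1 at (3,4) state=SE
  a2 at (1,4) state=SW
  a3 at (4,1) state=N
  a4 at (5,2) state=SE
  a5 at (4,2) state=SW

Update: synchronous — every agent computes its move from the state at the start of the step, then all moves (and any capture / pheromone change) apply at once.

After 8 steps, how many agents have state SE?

t=1: a0@(5,5):SE a1@(4,5):SE a2@(2,3):SW a3@(3,1):N a4@(0,3):SE a5@(5,1):SW
t=2: a0@(0,0):SE a1@(5,0):SE a2@(3,2):SW a3@(2,1):N a4@(1,4):SE a5@(0,0):SW
t=3: a0@(1,1):SE a1@(0,1):SE a2@(4,1):SW a3@(1,1):N a4@(2,5):SE a5@(1,1):SE
t=4: a0@(2,2):SE a1@(1,2):SE a2@(5,0):SW a3@(2,2):SE a4@(3,0):SE a5@(2,2):SE
t=5: a0@(3,3):SE a1@(2,3):SE a2@(0,5):SW a3@(3,3):SE a4@(4,1):SE a5@(3,3):SE
t=6: a0@(4,4):SE a1@(3,4):SE a2@(1,4):SW a3@(4,4):SE a4@(5,2):SE a5@(4,4):SE
t=7: a0@(5,5):SE a1@(4,5):SE a2@(2,3):SW a3@(5,5):SE a4@(0,3):SE a5@(5,5):SE
t=8: a0@(0,0):SE a1@(5,0):SE a2@(3,2):SW a3@(0,0):SE a4@(1,4):SE a5@(0,0):SE

5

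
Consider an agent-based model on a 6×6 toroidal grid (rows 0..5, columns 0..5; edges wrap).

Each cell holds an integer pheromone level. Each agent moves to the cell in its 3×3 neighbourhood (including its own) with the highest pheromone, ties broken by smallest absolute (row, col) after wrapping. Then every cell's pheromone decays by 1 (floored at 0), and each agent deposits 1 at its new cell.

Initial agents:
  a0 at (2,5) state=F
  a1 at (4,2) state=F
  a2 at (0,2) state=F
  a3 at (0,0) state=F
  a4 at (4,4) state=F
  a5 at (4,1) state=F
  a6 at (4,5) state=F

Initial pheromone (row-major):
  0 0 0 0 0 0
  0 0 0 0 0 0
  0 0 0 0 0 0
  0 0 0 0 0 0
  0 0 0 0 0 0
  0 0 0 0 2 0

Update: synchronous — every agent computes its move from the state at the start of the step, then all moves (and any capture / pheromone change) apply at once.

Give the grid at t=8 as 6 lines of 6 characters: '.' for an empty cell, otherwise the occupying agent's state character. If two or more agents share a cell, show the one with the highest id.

t=1: a0@(1,0) a1@(3,1) a2@(0,1) a3@(0,0) a4@(5,4) a5@(3,0) a6@(5,4) | pheromone: 1 1 0 0 0 0 / 1 0 0 0 0 0 / 0 0 0 0 0 0 / 1 1 0 0 0 0 / 0 0 0 0 0 0 / 0 0 0 0 3 0
t=2: a0@(0,0) a1@(3,0) a2@(0,0) a3@(0,0) a4@(5,4) a5@(3,0) a6@(5,4) | pheromone: 3 0 0 0 0 0 / 0 0 0 0 0 0 / 0 0 0 0 0 0 / 2 0 0 0 0 0 / 0 0 0 0 0 0 / 0 0 0 0 4 0
t=3: a0@(0,0) a1@(3,0) a2@(0,0) a3@(0,0) a4@(5,4) a5@(3,0) a6@(5,4) | pheromone: 5 0 0 0 0 0 / 0 0 0 0 0 0 / 0 0 0 0 0 0 / 3 0 0 0 0 0 / 0 0 0 0 0 0 / 0 0 0 0 5 0
t=4: a0@(0,0) a1@(3,0) a2@(0,0) a3@(0,0) a4@(5,4) a5@(3,0) a6@(5,4) | pheromone: 7 0 0 0 0 0 / 0 0 0 0 0 0 / 0 0 0 0 0 0 / 4 0 0 0 0 0 / 0 0 0 0 0 0 / 0 0 0 0 6 0
t=5: a0@(0,0) a1@(3,0) a2@(0,0) a3@(0,0) a4@(5,4) a5@(3,0) a6@(5,4) | pheromone: 9 0 0 0 0 0 / 0 0 0 0 0 0 / 0 0 0 0 0 0 / 5 0 0 0 0 0 / 0 0 0 0 0 0 / 0 0 0 0 7 0
t=6: a0@(0,0) a1@(3,0) a2@(0,0) a3@(0,0) a4@(5,4) a5@(3,0) a6@(5,4) | pheromone: 11 0 0 0 0 0 / 0 0 0 0 0 0 / 0 0 0 0 0 0 / 6 0 0 0 0 0 / 0 0 0 0 0 0 / 0 0 0 0 8 0
t=7: a0@(0,0) a1@(3,0) a2@(0,0) a3@(0,0) a4@(5,4) a5@(3,0) a6@(5,4) | pheromone: 13 0 0 0 0 0 / 0 0 0 0 0 0 / 0 0 0 0 0 0 / 7 0 0 0 0 0 / 0 0 0 0 0 0 / 0 0 0 0 9 0
t=8: a0@(0,0) a1@(3,0) a2@(0,0) a3@(0,0) a4@(5,4) a5@(3,0) a6@(5,4) | pheromone: 15 0 0 0 0 0 / 0 0 0 0 0 0 / 0 0 0 0 0 0 / 8 0 0 0 0 0 / 0 0 0 0 0 0 / 0 0 0 0 10 0

F.....
......
......
F.....
......
....F.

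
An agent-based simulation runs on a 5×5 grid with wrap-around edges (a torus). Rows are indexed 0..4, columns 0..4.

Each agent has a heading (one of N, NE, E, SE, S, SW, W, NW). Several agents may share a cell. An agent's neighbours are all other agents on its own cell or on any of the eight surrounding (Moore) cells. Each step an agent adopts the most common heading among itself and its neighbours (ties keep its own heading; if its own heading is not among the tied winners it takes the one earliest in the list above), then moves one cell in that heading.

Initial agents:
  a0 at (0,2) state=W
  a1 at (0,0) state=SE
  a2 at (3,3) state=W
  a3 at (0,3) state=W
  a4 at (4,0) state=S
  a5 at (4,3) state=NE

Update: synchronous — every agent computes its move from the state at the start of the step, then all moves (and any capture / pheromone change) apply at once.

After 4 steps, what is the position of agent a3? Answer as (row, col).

t=1: a0@(0,1):W a1@(1,1):SE a2@(3,2):W a3@(0,2):W a4@(0,0):S a5@(4,2):W
t=2: a0@(0,0):W a1@(1,0):W a2@(3,1):W a3@(0,1):W a4@(1,0):S a5@(4,1):W
t=3: a0@(0,4):W a1@(1,4):W a2@(3,0):W a3@(0,0):W a4@(1,4):W a5@(4,0):W
t=4: a0@(0,3):W a1@(1,3):W a2@(3,4):W a3@(0,4):W a4@(1,3):W a5@(4,4):W

(0, 4)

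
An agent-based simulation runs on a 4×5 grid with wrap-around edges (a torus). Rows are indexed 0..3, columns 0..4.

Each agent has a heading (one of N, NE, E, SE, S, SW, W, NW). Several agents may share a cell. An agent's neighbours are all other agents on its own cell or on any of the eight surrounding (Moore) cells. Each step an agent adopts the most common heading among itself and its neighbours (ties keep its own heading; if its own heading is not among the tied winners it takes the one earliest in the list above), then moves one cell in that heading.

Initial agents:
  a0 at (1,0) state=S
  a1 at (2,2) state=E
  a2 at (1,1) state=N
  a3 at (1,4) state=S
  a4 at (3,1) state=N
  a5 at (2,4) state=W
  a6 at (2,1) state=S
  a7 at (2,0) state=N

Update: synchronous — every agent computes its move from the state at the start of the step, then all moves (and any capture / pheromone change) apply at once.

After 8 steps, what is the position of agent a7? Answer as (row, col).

t=1: a0@(2,0):S a1@(1,2):N a2@(0,1):N a3@(2,4):S a4@(2,1):N a5@(3,4):S a6@(1,1):N a7@(1,0):N
t=2: a0@(3,0):S a1@(0,2):N a2@(3,1):N a3@(3,4):S a4@(1,1):N a5@(0,4):S a6@(0,1):N a7@(0,0):N
t=3: a0@(0,0):S a1@(3,2):N a2@(2,1):N a3@(0,4):S a4@(0,1):N a5@(1,4):S a6@(3,1):N a7@(3,0):N
t=4: a0@(1,0):S a1@(2,2):N a2@(1,1):N a3@(1,4):S a4@(3,1):N a5@(2,4):S a6@(2,1):N a7@(2,0):N
t=5: a0@(2,0):S a1@(1,2):N a2@(0,1):N a3@(2,4):S a4@(2,1):N a5@(3,4):S a6@(1,1):N a7@(1,0):N
t=6: a0@(3,0):S a1@(0,2):N a2@(3,1):N a3@(3,4):S a4@(1,1):N a5@(0,4):S a6@(0,1):N a7@(0,0):N
t=7: a0@(0,0):S a1@(3,2):N a2@(2,1):N a3@(0,4):S a4@(0,1):N a5@(1,4):S a6@(3,1):N a7@(3,0):N
t=8: a0@(1,0):S a1@(2,2):N a2@(1,1):N a3@(1,4):S a4@(3,1):N a5@(2,4):S a6@(2,1):N a7@(2,0):N

(2, 0)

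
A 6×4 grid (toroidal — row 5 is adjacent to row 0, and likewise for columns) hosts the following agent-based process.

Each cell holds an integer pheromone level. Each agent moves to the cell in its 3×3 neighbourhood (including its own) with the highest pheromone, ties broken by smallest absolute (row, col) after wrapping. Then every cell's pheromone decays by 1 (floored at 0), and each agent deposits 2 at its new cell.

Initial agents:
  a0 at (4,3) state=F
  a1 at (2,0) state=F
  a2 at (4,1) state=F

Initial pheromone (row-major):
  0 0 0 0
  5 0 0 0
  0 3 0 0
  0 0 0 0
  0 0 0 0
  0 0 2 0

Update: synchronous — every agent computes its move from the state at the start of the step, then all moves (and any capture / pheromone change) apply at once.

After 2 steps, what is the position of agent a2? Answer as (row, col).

t=1: a0@(5,2) a1@(1,0) a2@(5,2) | pheromone: 0 0 0 0 / 6 0 0 0 / 0 2 0 0 / 0 0 0 0 / 0 0 0 0 / 0 0 5 0
t=2: a0@(5,2) a1@(1,0) a2@(5,2) | pheromone: 0 0 0 0 / 7 0 0 0 / 0 1 0 0 / 0 0 0 0 / 0 0 0 0 / 0 0 8 0

(5, 2)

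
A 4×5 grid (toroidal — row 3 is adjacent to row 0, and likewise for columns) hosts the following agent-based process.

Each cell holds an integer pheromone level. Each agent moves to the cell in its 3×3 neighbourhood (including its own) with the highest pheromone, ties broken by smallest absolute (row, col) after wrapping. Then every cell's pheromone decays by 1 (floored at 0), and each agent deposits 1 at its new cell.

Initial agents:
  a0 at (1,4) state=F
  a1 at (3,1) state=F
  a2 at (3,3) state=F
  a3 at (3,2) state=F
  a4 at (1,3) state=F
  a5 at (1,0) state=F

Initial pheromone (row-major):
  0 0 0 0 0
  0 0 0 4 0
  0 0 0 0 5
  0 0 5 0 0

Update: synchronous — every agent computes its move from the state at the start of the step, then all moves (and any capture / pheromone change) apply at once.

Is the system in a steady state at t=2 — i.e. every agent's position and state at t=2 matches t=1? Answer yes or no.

yes

t=1: a0@(2,4) a1@(3,2) a2@(2,4) a3@(3,2) a4@(2,4) a5@(2,4) | pheromone: 0 0 0 0 0 / 0 0 0 3 0 / 0 0 0 0 8 / 0 0 6 0 0
t=2: a0@(2,4) a1@(3,2) a2@(2,4) a3@(3,2) a4@(2,4) a5@(2,4) | pheromone: 0 0 0 0 0 / 0 0 0 2 0 / 0 0 0 0 11 / 0 0 7 0 0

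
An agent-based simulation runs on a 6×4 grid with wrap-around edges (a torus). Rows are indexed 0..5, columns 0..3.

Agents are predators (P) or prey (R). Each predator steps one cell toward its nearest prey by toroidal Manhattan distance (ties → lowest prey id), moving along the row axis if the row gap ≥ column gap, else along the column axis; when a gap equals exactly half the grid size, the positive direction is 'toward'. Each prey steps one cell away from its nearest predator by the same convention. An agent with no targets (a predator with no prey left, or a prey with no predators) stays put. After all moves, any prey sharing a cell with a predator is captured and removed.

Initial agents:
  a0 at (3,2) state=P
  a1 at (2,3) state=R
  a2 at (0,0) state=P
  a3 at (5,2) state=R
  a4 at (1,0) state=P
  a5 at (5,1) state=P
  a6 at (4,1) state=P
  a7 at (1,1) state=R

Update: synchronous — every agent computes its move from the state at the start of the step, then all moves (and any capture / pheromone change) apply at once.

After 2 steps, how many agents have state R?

t=1: a0@(2,2):P a1@(1,3):R a2@(1,0):P a3@(5,3):R a4@(1,1):P a5@(5,2):P a6@(5,1):P a7@(1,2):R
t=2: a0@(1,2):P a2@(1,3):P a3@(5,0):R a4@(1,2):P a5@(5,3):P a6@(5,2):P a7@(0,2):R

2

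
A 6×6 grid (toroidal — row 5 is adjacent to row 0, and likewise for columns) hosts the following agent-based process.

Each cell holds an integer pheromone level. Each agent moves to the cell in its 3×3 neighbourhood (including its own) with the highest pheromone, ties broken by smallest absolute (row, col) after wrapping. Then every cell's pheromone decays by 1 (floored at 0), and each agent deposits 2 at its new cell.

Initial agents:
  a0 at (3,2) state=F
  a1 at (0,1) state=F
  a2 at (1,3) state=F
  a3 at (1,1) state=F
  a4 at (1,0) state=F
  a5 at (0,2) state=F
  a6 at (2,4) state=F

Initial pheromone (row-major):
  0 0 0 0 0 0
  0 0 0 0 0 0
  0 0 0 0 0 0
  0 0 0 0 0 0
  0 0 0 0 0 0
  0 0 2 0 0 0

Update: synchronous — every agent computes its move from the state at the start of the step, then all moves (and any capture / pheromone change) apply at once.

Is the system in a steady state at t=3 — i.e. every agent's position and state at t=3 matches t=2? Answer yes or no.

t=1: a0@(2,1) a1@(5,2) a2@(0,2) a3@(0,0) a4@(0,0) a5@(5,2) a6@(1,3) | pheromone: 4 0 2 0 0 0 / 0 0 0 2 0 0 / 0 2 0 0 0 0 / 0 0 0 0 0 0 / 0 0 0 0 0 0 / 0 0 5 0 0 0
t=2: a0@(2,1) a1@(5,2) a2@(5,2) a3@(0,0) a4@(0,0) a5@(5,2) a6@(0,2) | pheromone: 7 0 3 0 0 0 / 0 0 0 1 0 0 / 0 3 0 0 0 0 / 0 0 0 0 0 0 / 0 0 0 0 0 0 / 0 0 10 0 0 0
t=3: a0@(2,1) a1@(5,2) a2@(5,2) a3@(0,0) a4@(0,0) a5@(5,2) a6@(5,2) | pheromone: 10 0 2 0 0 0 / 0 0 0 0 0 0 / 0 4 0 0 0 0 / 0 0 0 0 0 0 / 0 0 0 0 0 0 / 0 0 17 0 0 0

no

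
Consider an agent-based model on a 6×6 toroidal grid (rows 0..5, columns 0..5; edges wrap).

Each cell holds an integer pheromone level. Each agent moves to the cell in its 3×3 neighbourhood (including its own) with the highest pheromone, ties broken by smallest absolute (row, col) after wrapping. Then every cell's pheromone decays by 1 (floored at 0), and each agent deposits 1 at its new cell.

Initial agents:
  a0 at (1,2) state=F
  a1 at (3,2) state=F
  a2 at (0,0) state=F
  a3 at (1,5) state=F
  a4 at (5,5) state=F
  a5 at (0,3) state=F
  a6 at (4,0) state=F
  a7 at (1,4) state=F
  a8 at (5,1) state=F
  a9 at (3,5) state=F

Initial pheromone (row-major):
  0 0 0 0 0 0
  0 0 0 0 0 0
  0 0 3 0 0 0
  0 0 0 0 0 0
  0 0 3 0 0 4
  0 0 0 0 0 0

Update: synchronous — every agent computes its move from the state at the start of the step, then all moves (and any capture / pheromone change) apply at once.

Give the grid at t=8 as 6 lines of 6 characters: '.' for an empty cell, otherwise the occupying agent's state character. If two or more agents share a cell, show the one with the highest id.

F.F...
......
..F...
......
..F..F
......

t=1: a0@(2,2) a1@(2,2) a2@(0,0) a3@(0,0) a4@(4,5) a5@(0,2) a6@(4,5) a7@(0,3) a8@(4,2) a9@(4,5) | pheromone: 2 0 1 1 0 0 / 0 0 0 0 0 0 / 0 0 4 0 0 0 / 0 0 0 0 0 0 / 0 0 3 0 0 6 / 0 0 0 0 0 0
t=2: a0@(2,2) a1@(2,2) a2@(0,0) a3@(0,0) a4@(4,5) a5@(0,2) a6@(4,5) a7@(0,2) a8@(4,2) a9@(4,5) | pheromone: 3 0 2 0 0 0 / 0 0 0 0 0 0 / 0 0 5 0 0 0 / 0 0 0 0 0 0 / 0 0 3 0 0 8 / 0 0 0 0 0 0
t=3: a0@(2,2) a1@(2,2) a2@(0,0) a3@(0,0) a4@(4,5) a5@(0,2) a6@(4,5) a7@(0,2) a8@(4,2) a9@(4,5) | pheromone: 4 0 3 0 0 0 / 0 0 0 0 0 0 / 0 0 6 0 0 0 / 0 0 0 0 0 0 / 0 0 3 0 0 10 / 0 0 0 0 0 0
t=4: a0@(2,2) a1@(2,2) a2@(0,0) a3@(0,0) a4@(4,5) a5@(0,2) a6@(4,5) a7@(0,2) a8@(4,2) a9@(4,5) | pheromone: 5 0 4 0 0 0 / 0 0 0 0 0 0 / 0 0 7 0 0 0 / 0 0 0 0 0 0 / 0 0 3 0 0 12 / 0 0 0 0 0 0
t=5: a0@(2,2) a1@(2,2) a2@(0,0) a3@(0,0) a4@(4,5) a5@(0,2) a6@(4,5) a7@(0,2) a8@(4,2) a9@(4,5) | pheromone: 6 0 5 0 0 0 / 0 0 0 0 0 0 / 0 0 8 0 0 0 / 0 0 0 0 0 0 / 0 0 3 0 0 14 / 0 0 0 0 0 0
t=6: a0@(2,2) a1@(2,2) a2@(0,0) a3@(0,0) a4@(4,5) a5@(0,2) a6@(4,5) a7@(0,2) a8@(4,2) a9@(4,5) | pheromone: 7 0 6 0 0 0 / 0 0 0 0 0 0 / 0 0 9 0 0 0 / 0 0 0 0 0 0 / 0 0 3 0 0 16 / 0 0 0 0 0 0
t=7: a0@(2,2) a1@(2,2) a2@(0,0) a3@(0,0) a4@(4,5) a5@(0,2) a6@(4,5) a7@(0,2) a8@(4,2) a9@(4,5) | pheromone: 8 0 7 0 0 0 / 0 0 0 0 0 0 / 0 0 10 0 0 0 / 0 0 0 0 0 0 / 0 0 3 0 0 18 / 0 0 0 0 0 0
t=8: a0@(2,2) a1@(2,2) a2@(0,0) a3@(0,0) a4@(4,5) a5@(0,2) a6@(4,5) a7@(0,2) a8@(4,2) a9@(4,5) | pheromone: 9 0 8 0 0 0 / 0 0 0 0 0 0 / 0 0 11 0 0 0 / 0 0 0 0 0 0 / 0 0 3 0 0 20 / 0 0 0 0 0 0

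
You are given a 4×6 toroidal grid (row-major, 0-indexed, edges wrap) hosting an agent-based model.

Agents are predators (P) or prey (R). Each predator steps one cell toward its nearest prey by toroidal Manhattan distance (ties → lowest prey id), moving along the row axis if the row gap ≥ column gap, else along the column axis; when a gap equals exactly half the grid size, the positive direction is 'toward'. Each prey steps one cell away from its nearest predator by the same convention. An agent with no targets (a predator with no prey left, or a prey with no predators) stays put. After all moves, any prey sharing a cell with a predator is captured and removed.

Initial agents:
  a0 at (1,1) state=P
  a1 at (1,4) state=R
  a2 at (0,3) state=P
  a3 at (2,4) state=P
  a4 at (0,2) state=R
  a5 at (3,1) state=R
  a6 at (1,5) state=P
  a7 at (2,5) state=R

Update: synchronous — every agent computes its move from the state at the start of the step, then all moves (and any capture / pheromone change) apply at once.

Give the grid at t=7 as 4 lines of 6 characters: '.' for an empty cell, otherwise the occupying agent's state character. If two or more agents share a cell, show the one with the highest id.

t=1: a0@(0,1):P a1@(0,4):R a2@(0,2):P a3@(1,4):P a5@(2,1):R a6@(1,4):P a7@(2,0):R
t=2: a0@(1,1):P a1@(3,4):R a2@(0,3):P a3@(0,4):P a6@(0,4):P a7@(1,0):R
t=3: a0@(1,0):P a1@(2,4):R a2@(3,3):P a3@(3,4):P a6@(3,4):P a7@(1,5):R
t=4: a0@(1,5):P a1@(1,4):R a2@(2,3):P a3@(2,4):P a6@(2,4):P a7@(1,4):R
t=5: a0@(1,4):P a2@(1,3):P a3@(1,4):P a6@(1,4):P
t=6: (unchanged — steady state)

......
...PP.
......
......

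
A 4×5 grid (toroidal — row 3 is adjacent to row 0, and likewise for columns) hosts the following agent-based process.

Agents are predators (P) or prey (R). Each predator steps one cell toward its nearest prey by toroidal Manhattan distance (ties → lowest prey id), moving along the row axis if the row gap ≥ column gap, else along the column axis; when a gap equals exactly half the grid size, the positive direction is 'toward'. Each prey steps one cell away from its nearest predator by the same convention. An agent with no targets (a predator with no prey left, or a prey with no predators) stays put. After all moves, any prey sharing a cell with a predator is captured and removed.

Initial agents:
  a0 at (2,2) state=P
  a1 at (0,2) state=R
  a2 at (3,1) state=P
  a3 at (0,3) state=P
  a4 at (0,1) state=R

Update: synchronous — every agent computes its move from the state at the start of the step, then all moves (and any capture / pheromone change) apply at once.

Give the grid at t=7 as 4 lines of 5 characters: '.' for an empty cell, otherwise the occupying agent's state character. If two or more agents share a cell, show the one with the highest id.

.....
..P..
.PP..
.R...

t=1: a0@(3,2):P a2@(0,1):P a3@(0,2):P a4@(1,1):R
t=2: a0@(0,2):P a2@(1,1):P a3@(1,2):P a4@(2,1):R
t=3: a0@(1,2):P a2@(2,1):P a3@(2,2):P a4@(3,1):R
t=4: a0@(2,2):P a2@(3,1):P a3@(3,2):P a4@(0,1):R
t=5: a0@(3,2):P a2@(0,1):P a3@(0,2):P a4@(1,1):R
t=6: a0@(0,2):P a2@(1,1):P a3@(1,2):P a4@(2,1):R
t=7: a0@(1,2):P a2@(2,1):P a3@(2,2):P a4@(3,1):R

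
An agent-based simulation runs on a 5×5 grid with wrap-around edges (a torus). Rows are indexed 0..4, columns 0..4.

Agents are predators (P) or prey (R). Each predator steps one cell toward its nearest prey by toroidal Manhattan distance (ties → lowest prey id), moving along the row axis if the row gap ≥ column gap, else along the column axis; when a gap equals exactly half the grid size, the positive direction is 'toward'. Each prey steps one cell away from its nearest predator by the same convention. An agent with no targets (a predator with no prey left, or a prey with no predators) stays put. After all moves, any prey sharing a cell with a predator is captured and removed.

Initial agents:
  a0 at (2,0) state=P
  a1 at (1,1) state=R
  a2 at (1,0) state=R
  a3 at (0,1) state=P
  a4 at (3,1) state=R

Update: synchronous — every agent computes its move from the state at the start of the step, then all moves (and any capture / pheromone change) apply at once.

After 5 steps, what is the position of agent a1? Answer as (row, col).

(4, 3)

t=1: a0@(1,0):P a1@(2,1):R a2@(0,0):R a3@(1,1):P a4@(4,1):R
t=2: a0@(0,0):P a1@(3,1):R a2@(4,0):R a3@(2,1):P a4@(3,1):R
t=3: a0@(4,0):P a1@(4,1):R a2@(3,0):R a3@(3,1):P a4@(4,1):R
t=4: a0@(4,1):P a1@(4,2):R a2@(2,0):R a3@(4,1):P a4@(4,2):R
t=5: a0@(4,2):P a1@(4,3):R a2@(1,0):R a3@(4,2):P a4@(4,3):R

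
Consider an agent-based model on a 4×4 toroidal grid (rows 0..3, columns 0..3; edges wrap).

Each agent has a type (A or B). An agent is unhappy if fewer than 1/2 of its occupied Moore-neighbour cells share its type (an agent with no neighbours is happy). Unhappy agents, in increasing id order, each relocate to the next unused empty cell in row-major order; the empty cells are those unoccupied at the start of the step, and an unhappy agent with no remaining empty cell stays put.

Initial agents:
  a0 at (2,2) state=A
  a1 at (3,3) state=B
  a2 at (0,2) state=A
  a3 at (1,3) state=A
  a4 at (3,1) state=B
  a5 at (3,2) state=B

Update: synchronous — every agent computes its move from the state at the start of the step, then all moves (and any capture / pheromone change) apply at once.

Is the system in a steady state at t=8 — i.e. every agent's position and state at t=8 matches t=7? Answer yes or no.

yes

t=1: a0@(0,0):A a1@(0,1):B a2@(0,3):A a3@(1,3):A a4@(1,0):B a5@(3,2):B
t=2: a0@(0,0):A a1@(0,1):B a2@(0,3):A a3@(1,3):A a4@(0,2):B a5@(3,2):B
t=3: (unchanged — steady state)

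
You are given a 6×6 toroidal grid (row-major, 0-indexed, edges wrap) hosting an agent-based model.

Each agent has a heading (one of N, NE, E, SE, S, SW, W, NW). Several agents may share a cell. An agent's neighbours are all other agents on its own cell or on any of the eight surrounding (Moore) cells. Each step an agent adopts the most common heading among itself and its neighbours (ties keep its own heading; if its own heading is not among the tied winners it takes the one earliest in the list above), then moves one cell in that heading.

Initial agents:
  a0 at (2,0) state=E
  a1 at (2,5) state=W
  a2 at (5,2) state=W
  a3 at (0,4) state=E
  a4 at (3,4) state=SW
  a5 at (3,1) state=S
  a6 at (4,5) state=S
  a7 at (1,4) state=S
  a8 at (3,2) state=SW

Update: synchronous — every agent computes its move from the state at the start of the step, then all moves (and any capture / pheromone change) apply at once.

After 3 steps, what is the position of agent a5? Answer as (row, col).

t=1: a0@(2,1):E a1@(2,4):W a2@(5,1):W a3@(0,5):E a4@(4,3):SW a5@(4,1):S a6@(5,5):S a7@(2,4):S a8@(4,1):SW
t=2: a0@(2,2):E a1@(2,3):W a2@(5,0):W a3@(0,0):E a4@(5,2):SW a5@(5,1):S a6@(0,5):S a7@(3,4):S a8@(5,0):SW
t=3: a0@(2,3):E a1@(2,2):W a2@(0,0):S a3@(1,0):S a4@(0,1):SW a5@(0,0):SW a6@(1,5):S a7@(4,4):S a8@(0,0):S

(0, 0)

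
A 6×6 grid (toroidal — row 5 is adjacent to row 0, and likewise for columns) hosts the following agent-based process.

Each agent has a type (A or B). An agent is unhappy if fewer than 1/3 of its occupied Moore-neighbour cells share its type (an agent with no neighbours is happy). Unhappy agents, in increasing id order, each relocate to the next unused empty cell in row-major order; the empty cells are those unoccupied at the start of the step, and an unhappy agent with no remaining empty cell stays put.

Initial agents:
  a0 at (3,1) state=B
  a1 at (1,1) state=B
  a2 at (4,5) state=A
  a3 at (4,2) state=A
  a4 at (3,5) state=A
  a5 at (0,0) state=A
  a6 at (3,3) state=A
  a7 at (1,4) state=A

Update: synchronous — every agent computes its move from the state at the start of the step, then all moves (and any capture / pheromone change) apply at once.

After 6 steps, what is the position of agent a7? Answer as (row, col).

(1, 4)

t=1: a0@(0,1):B a1@(0,2):B a2@(4,5):A a3@(4,2):A a4@(3,5):A a5@(0,3):A a6@(3,3):A a7@(1,4):A
t=2: (unchanged — steady state)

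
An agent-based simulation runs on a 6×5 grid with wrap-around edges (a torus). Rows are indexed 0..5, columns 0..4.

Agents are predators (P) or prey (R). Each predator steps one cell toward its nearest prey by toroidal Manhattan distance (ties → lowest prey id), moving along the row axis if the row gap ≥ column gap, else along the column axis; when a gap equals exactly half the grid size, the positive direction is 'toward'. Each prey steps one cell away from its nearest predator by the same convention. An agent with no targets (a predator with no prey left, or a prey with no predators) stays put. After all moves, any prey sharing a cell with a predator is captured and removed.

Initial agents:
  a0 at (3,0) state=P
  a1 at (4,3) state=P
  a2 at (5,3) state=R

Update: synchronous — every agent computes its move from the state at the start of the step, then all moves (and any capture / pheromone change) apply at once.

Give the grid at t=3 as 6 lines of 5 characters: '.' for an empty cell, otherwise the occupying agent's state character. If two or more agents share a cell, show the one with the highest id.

P....
...P.
...R.
.....
.....
.....

t=1: a0@(4,0):P a1@(5,3):P a2@(0,3):R
t=2: a0@(5,0):P a1@(0,3):P a2@(1,3):R
t=3: a0@(0,0):P a1@(1,3):P a2@(2,3):R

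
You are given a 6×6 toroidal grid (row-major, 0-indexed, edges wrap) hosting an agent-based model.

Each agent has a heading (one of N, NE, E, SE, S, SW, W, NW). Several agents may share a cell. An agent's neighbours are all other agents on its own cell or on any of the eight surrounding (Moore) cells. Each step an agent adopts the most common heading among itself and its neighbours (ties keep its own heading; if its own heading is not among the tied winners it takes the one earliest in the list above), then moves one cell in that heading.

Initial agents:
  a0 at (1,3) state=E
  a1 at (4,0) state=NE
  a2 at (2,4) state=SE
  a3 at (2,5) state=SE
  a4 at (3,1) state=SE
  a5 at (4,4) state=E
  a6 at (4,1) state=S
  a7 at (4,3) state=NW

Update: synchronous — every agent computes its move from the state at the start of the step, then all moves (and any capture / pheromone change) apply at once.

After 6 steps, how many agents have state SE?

8

t=1: a0@(1,4):E a1@(3,1):NE a2@(3,5):SE a3@(3,0):SE a4@(4,2):SE a5@(4,5):E a6@(5,1):S a7@(3,2):NW
t=2: a0@(1,5):E a1@(4,2):SE a2@(4,0):SE a3@(4,1):SE a4@(5,3):SE a5@(5,0):SE a6@(0,1):S a7@(2,1):NW
t=3: a0@(1,0):E a1@(5,3):SE a2@(5,1):SE a3@(5,2):SE a4@(0,4):SE a5@(0,1):SE a6@(1,1):S a7@(1,0):NW
t=4: a0@(1,1):E a1@(0,4):SE a2@(0,2):SE a3@(0,3):SE a4@(1,5):SE a5@(1,2):SE a6@(2,1):S a7@(0,5):NW
t=5: a0@(2,2):SE a1@(1,5):SE a2@(1,3):SE a3@(1,4):SE a4@(2,0):SE a5@(2,3):SE a6@(3,1):S a7@(1,0):SE
t=6: a0@(3,3):SE a1@(2,0):SE a2@(2,4):SE a3@(2,5):SE a4@(3,1):SE a5@(3,4):SE a6@(4,2):SE a7@(2,1):SE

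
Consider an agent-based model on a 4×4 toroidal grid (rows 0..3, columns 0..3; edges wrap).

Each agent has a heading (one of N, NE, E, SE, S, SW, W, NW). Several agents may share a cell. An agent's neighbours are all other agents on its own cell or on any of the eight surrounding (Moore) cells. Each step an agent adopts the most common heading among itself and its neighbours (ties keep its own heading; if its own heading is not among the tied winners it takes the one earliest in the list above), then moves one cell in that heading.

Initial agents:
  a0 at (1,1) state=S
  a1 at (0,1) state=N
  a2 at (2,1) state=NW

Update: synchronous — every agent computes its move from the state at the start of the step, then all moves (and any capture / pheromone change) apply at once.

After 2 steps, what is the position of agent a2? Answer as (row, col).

(0, 3)

t=1: a0@(2,1):S a1@(3,1):N a2@(1,0):NW
t=2: a0@(3,1):S a1@(2,1):N a2@(0,3):NW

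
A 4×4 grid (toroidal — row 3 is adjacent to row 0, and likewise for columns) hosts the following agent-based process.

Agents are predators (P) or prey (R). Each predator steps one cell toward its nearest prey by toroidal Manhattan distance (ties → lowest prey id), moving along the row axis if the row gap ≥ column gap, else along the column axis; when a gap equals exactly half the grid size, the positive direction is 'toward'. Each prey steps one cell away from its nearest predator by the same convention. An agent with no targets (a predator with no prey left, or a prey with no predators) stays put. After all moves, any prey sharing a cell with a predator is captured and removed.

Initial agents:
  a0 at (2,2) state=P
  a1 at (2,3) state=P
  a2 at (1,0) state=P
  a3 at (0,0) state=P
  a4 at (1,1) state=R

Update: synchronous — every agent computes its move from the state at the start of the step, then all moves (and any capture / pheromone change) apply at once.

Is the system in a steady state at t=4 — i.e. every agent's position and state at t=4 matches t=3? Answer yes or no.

yes

t=1: a0@(1,2):P a1@(2,0):P a2@(1,1):P a3@(1,0):P
t=2: (unchanged — steady state)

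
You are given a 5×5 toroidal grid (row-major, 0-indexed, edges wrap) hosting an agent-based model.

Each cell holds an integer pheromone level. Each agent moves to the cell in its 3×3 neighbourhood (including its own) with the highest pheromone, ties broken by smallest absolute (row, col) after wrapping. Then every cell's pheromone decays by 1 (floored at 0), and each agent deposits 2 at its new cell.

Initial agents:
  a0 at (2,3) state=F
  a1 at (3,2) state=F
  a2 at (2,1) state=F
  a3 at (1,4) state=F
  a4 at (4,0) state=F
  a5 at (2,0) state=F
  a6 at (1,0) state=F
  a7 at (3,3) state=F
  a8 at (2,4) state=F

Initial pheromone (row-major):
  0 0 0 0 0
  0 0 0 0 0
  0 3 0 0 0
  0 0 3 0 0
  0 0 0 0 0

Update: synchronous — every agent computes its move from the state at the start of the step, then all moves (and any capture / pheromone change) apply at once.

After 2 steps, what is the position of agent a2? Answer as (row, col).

(2, 1)

t=1: a0@(3,2) a1@(2,1) a2@(2,1) a3@(0,0) a4@(0,0) a5@(2,1) a6@(2,1) a7@(3,2) a8@(1,0) | pheromone: 4 0 0 0 0 / 2 0 0 0 0 / 0 10 0 0 0 / 0 0 6 0 0 / 0 0 0 0 0
t=2: a0@(2,1) a1@(2,1) a2@(2,1) a3@(0,0) a4@(0,0) a5@(2,1) a6@(2,1) a7@(2,1) a8@(2,1) | pheromone: 7 0 0 0 0 / 1 0 0 0 0 / 0 23 0 0 0 / 0 0 5 0 0 / 0 0 0 0 0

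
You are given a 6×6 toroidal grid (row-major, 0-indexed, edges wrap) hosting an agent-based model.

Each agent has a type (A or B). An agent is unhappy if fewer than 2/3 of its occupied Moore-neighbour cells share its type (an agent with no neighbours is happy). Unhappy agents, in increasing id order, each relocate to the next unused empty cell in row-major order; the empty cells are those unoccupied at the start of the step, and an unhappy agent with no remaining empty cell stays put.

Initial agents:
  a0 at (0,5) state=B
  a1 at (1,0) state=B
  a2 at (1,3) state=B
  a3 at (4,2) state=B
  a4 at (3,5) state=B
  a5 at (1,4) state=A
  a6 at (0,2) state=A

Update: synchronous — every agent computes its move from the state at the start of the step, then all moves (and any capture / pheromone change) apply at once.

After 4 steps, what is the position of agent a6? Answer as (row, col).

t=1: a0@(0,0):B a1@(1,0):B a2@(0,1):B a3@(4,2):B a4@(3,5):B a5@(0,3):A a6@(0,4):A
t=2: (unchanged — steady state)

(0, 4)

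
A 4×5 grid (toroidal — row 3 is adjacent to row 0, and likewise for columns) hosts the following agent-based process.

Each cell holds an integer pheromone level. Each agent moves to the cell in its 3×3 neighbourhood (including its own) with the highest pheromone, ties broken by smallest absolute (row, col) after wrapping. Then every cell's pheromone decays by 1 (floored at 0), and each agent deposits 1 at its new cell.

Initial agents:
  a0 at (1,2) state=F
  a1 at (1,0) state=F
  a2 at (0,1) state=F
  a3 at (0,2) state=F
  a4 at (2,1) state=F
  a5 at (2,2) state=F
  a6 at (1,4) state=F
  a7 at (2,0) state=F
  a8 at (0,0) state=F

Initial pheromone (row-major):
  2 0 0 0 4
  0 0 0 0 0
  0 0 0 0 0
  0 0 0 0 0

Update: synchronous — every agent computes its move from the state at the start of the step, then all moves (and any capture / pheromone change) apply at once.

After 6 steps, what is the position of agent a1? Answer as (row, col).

(0, 4)

t=1: a0@(0,1) a1@(0,4) a2@(0,0) a3@(0,1) a4@(1,0) a5@(1,1) a6@(0,4) a7@(1,0) a8@(0,4) | pheromone: 2 2 0 0 6 / 2 1 0 0 0 / 0 0 0 0 0 / 0 0 0 0 0
t=2: a0@(0,0) a1@(0,4) a2@(0,4) a3@(0,0) a4@(0,4) a5@(0,0) a6@(0,4) a7@(0,4) a8@(0,4) | pheromone: 4 1 0 0 11 / 1 0 0 0 0 / 0 0 0 0 0 / 0 0 0 0 0
t=3: a0@(0,4) a1@(0,4) a2@(0,4) a3@(0,4) a4@(0,4) a5@(0,4) a6@(0,4) a7@(0,4) a8@(0,4) | pheromone: 3 0 0 0 19 / 0 0 0 0 0 / 0 0 0 0 0 / 0 0 0 0 0
t=4: a0@(0,4) a1@(0,4) a2@(0,4) a3@(0,4) a4@(0,4) a5@(0,4) a6@(0,4) a7@(0,4) a8@(0,4) | pheromone: 2 0 0 0 27 / 0 0 0 0 0 / 0 0 0 0 0 / 0 0 0 0 0
t=5: a0@(0,4) a1@(0,4) a2@(0,4) a3@(0,4) a4@(0,4) a5@(0,4) a6@(0,4) a7@(0,4) a8@(0,4) | pheromone: 1 0 0 0 35 / 0 0 0 0 0 / 0 0 0 0 0 / 0 0 0 0 0
t=6: a0@(0,4) a1@(0,4) a2@(0,4) a3@(0,4) a4@(0,4) a5@(0,4) a6@(0,4) a7@(0,4) a8@(0,4) | pheromone: 0 0 0 0 43 / 0 0 0 0 0 / 0 0 0 0 0 / 0 0 0 0 0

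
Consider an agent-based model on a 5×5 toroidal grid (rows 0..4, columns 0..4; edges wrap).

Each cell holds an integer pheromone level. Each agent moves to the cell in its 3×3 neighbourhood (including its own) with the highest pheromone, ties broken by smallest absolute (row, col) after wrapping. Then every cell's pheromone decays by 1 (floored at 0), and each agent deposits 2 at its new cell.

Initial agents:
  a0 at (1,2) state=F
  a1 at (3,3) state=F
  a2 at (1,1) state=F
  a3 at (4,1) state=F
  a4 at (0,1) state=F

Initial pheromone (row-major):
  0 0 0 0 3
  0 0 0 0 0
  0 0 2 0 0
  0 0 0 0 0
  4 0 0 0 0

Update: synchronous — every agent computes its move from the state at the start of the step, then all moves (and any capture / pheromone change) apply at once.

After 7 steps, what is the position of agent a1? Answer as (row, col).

(2, 2)

t=1: a0@(2,2) a1@(2,2) a2@(2,2) a3@(4,0) a4@(4,0) | pheromone: 0 0 0 0 2 / 0 0 0 0 0 / 0 0 7 0 0 / 0 0 0 0 0 / 7 0 0 0 0
t=2: a0@(2,2) a1@(2,2) a2@(2,2) a3@(4,0) a4@(4,0) | pheromone: 0 0 0 0 1 / 0 0 0 0 0 / 0 0 12 0 0 / 0 0 0 0 0 / 10 0 0 0 0
t=3: a0@(2,2) a1@(2,2) a2@(2,2) a3@(4,0) a4@(4,0) | pheromone: 0 0 0 0 0 / 0 0 0 0 0 / 0 0 17 0 0 / 0 0 0 0 0 / 13 0 0 0 0
t=4: a0@(2,2) a1@(2,2) a2@(2,2) a3@(4,0) a4@(4,0) | pheromone: 0 0 0 0 0 / 0 0 0 0 0 / 0 0 22 0 0 / 0 0 0 0 0 / 16 0 0 0 0
t=5: a0@(2,2) a1@(2,2) a2@(2,2) a3@(4,0) a4@(4,0) | pheromone: 0 0 0 0 0 / 0 0 0 0 0 / 0 0 27 0 0 / 0 0 0 0 0 / 19 0 0 0 0
t=6: a0@(2,2) a1@(2,2) a2@(2,2) a3@(4,0) a4@(4,0) | pheromone: 0 0 0 0 0 / 0 0 0 0 0 / 0 0 32 0 0 / 0 0 0 0 0 / 22 0 0 0 0
t=7: a0@(2,2) a1@(2,2) a2@(2,2) a3@(4,0) a4@(4,0) | pheromone: 0 0 0 0 0 / 0 0 0 0 0 / 0 0 37 0 0 / 0 0 0 0 0 / 25 0 0 0 0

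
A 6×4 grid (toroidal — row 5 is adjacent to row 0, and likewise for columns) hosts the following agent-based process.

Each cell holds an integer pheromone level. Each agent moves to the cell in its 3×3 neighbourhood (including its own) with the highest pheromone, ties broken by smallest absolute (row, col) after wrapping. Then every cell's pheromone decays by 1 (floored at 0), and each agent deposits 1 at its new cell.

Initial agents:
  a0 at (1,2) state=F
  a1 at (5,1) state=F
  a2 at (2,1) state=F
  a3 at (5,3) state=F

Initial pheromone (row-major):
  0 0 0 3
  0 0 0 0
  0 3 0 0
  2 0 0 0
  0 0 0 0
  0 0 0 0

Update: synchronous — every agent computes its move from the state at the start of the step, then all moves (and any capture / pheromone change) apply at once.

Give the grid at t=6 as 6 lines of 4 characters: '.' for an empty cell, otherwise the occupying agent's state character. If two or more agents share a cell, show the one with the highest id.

...F
....
.F..
....
....
....

t=1: a0@(0,3) a1@(0,0) a2@(2,1) a3@(0,3) | pheromone: 1 0 0 4 / 0 0 0 0 / 0 3 0 0 / 1 0 0 0 / 0 0 0 0 / 0 0 0 0
t=2: a0@(0,3) a1@(0,3) a2@(2,1) a3@(0,3) | pheromone: 0 0 0 6 / 0 0 0 0 / 0 3 0 0 / 0 0 0 0 / 0 0 0 0 / 0 0 0 0
t=3: a0@(0,3) a1@(0,3) a2@(2,1) a3@(0,3) | pheromone: 0 0 0 8 / 0 0 0 0 / 0 3 0 0 / 0 0 0 0 / 0 0 0 0 / 0 0 0 0
t=4: a0@(0,3) a1@(0,3) a2@(2,1) a3@(0,3) | pheromone: 0 0 0 10 / 0 0 0 0 / 0 3 0 0 / 0 0 0 0 / 0 0 0 0 / 0 0 0 0
t=5: a0@(0,3) a1@(0,3) a2@(2,1) a3@(0,3) | pheromone: 0 0 0 12 / 0 0 0 0 / 0 3 0 0 / 0 0 0 0 / 0 0 0 0 / 0 0 0 0
t=6: a0@(0,3) a1@(0,3) a2@(2,1) a3@(0,3) | pheromone: 0 0 0 14 / 0 0 0 0 / 0 3 0 0 / 0 0 0 0 / 0 0 0 0 / 0 0 0 0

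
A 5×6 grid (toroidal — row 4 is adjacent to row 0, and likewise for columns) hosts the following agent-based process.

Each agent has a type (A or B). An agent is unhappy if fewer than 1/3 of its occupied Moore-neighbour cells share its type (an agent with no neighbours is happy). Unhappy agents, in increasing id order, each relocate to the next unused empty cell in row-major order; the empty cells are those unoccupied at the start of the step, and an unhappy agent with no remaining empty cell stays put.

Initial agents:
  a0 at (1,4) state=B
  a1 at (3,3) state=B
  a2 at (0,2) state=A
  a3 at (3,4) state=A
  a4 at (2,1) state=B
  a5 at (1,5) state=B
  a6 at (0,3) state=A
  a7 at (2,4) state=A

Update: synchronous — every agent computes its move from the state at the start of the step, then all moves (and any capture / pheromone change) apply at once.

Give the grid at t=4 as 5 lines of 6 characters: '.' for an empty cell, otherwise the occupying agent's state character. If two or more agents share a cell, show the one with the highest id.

BAAA..
....BB
.B....
....A.
......

t=1: a0@(1,4):B a1@(0,0):B a2@(0,2):A a3@(3,4):A a4@(2,1):B a5@(1,5):B a6@(0,3):A a7@(0,1):A
t=2: (unchanged — steady state)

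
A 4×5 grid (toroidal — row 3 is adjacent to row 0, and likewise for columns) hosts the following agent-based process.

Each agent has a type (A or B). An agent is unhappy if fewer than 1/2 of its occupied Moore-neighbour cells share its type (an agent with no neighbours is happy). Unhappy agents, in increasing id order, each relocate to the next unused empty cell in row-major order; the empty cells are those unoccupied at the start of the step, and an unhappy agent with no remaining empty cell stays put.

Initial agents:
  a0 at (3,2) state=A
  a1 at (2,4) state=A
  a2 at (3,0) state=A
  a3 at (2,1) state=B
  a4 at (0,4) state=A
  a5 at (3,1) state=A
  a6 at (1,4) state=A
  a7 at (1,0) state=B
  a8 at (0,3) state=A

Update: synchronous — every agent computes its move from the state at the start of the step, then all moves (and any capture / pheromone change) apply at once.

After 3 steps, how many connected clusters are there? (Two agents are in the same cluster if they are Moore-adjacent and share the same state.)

t=1: a0@(3,2):A a1@(2,4):A a2@(3,0):A a3@(0,0):B a4@(0,4):A a5@(3,1):A a6@(1,4):A a7@(0,1):B a8@(0,3):A
t=2: a0@(3,2):A a1@(2,4):A a2@(3,0):A a3@(0,2):B a4@(0,4):A a5@(3,1):A a6@(1,4):A a7@(1,0):B a8@(0,3):A
t=3: a0@(3,2):A a1@(2,4):A a2@(3,0):A a3@(0,0):B a4@(0,4):A a5@(3,1):A a6@(1,4):A a7@(0,1):B a8@(0,3):A

2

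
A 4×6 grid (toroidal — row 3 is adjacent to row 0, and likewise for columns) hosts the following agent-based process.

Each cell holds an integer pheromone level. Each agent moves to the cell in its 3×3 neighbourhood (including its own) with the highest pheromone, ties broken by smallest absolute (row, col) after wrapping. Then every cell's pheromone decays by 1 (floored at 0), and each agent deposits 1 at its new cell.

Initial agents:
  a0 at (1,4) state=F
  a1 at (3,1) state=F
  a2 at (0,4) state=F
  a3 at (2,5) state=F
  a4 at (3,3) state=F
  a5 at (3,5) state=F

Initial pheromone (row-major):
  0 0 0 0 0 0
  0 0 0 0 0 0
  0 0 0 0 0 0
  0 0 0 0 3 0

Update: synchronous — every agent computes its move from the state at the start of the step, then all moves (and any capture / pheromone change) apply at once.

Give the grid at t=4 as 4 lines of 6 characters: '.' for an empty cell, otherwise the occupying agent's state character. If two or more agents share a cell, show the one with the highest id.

F.....
......
......
....F.

t=1: a0@(0,3) a1@(0,0) a2@(3,4) a3@(3,4) a4@(3,4) a5@(3,4) | pheromone: 1 0 0 1 0 0 / 0 0 0 0 0 0 / 0 0 0 0 0 0 / 0 0 0 0 6 0
t=2: a0@(3,4) a1@(0,0) a2@(3,4) a3@(3,4) a4@(3,4) a5@(3,4) | pheromone: 1 0 0 0 0 0 / 0 0 0 0 0 0 / 0 0 0 0 0 0 / 0 0 0 0 10 0
t=3: a0@(3,4) a1@(0,0) a2@(3,4) a3@(3,4) a4@(3,4) a5@(3,4) | pheromone: 1 0 0 0 0 0 / 0 0 0 0 0 0 / 0 0 0 0 0 0 / 0 0 0 0 14 0
t=4: a0@(3,4) a1@(0,0) a2@(3,4) a3@(3,4) a4@(3,4) a5@(3,4) | pheromone: 1 0 0 0 0 0 / 0 0 0 0 0 0 / 0 0 0 0 0 0 / 0 0 0 0 18 0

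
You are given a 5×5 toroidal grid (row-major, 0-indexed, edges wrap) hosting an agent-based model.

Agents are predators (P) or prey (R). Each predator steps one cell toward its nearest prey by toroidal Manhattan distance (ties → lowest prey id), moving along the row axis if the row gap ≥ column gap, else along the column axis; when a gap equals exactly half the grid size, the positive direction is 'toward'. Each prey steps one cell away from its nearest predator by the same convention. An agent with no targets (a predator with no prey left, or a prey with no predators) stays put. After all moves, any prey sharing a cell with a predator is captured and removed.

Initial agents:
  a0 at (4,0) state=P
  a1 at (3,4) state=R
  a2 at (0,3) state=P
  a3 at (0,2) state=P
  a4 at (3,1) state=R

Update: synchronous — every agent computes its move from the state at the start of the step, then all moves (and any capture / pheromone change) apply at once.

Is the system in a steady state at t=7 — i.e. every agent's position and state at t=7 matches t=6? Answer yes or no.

t=1: a0@(3,0):P a1@(2,4):R a2@(4,3):P a3@(4,2):P a4@(2,1):R
t=2: a0@(2,0):P a1@(1,4):R a2@(3,3):P a3@(3,2):P a4@(1,1):R
t=3: a0@(1,0):P a1@(0,4):R a2@(2,3):P a3@(2,2):P a4@(0,1):R
t=4: a0@(0,0):P a1@(4,4):R a2@(1,3):P a3@(1,2):P a4@(4,1):R
t=5: a0@(4,0):P a1@(3,4):R a2@(0,3):P a3@(0,2):P a4@(3,1):R
t=6: a0@(3,0):P a1@(2,4):R a2@(4,3):P a3@(4,2):P a4@(2,1):R
t=7: a0@(2,0):P a1@(1,4):R a2@(3,3):P a3@(3,2):P a4@(1,1):R

no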